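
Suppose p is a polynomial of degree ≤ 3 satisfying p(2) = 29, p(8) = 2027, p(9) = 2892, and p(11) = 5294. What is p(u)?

Using the Lagrange interpolation formula with nodes 2, 8, 9, 11:
  L_0(u) = (u - 8)(u - 9)(u - 11) / -378
  L_1(u) = (u - 2)(u - 9)(u - 11) / 18
  L_2(u) = (u - 2)(u - 8)(u - 11) / -14
  L_3(u) = (u - 2)(u - 8)(u - 9) / 54
Then p(u) = 29·L_0(u) + 2027·L_1(u) + 2892·L_2(u) + 5294·L_3(u).
Expanding and collecting terms gives p(u) = 4u^3 - 3u + 3.
Check: p(9) = 2892. ✓

p(u) = 4u^3 - 3u + 3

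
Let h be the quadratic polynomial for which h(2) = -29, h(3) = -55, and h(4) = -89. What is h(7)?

Forward differences of the values at u = 2, 3, 4:
  h  : -29  -55  -89
  Δ  : -26  -34
  Δ^2: -8
The second differences are constant, confirming degree 2.
Interpolating (Newton forward form) and evaluating at u = 7 gives h(7) = -239.

-239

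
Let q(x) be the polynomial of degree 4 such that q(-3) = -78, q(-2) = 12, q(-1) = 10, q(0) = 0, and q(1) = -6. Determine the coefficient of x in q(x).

-4

Write q(x) = ax^4 + bx^3 + cx^2 + dx + e. Substituting each data point gives a linear system:
  81a - 27b + 9c - 3d + e = -78
  16a - 8b + 4c - 2d + e = 12
  a - b + c - d + e = 10
  e = 0
  a + b + c + d + e = -6
Solving the system yields a = -3, b = -4, c = 5, d = -4, e = 0.
So q(x) = -3x⁴ - 4x³ + 5x² - 4x.
The coefficient of x is -4.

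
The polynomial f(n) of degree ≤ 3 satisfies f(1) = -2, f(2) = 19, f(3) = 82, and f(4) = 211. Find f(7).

Forward differences of the values at n = 1, 2, 3, 4:
  f  : -2  19  82  211
  Δ  : 21  63  129
  Δ^2: 42  66
  Δ^3: 24
The third differences are constant, confirming degree 3.
Interpolating (Newton forward form) and evaluating at n = 7 gives f(7) = 1234.

1234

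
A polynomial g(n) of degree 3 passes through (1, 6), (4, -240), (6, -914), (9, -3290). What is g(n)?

g(n) = -5n^3 + 4n^2 + 3n + 4

Write g(n) = an^3 + bn^2 + cn + d. Substituting each data point gives a linear system:
  a + b + c + d = 6
  64a + 16b + 4c + d = -240
  216a + 36b + 6c + d = -914
  729a + 81b + 9c + d = -3290
Solving the system yields a = -5, b = 4, c = 3, d = 4.
So g(n) = -5n³ + 4n² + 3n + 4.
Check: g(4) = -240. ✓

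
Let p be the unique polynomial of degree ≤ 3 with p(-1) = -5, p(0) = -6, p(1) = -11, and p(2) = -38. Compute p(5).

-431

Using the Lagrange interpolation formula with nodes -1, 0, 1, 2:
  L_0(n) = n(n - 1)(n - 2) / -6
  L_1(n) = (n + 1)(n - 1)(n - 2) / 2
  L_2(n) = (n + 1)n(n - 2) / -2
  L_3(n) = (n + 1)n(n - 1) / 6
Then p(n) = -5·L_0(n) - 6·L_1(n) - 11·L_2(n) - 38·L_3(n).
Expanding and collecting terms gives p(n) = -3n³ - 2n² - 6.
Evaluating at n = 5: p(5) = -431.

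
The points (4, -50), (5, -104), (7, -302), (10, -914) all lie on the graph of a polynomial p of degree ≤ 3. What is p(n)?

p(n) = -n^3 + n^2 - 2n + 6

Using the Lagrange interpolation formula with nodes 4, 5, 7, 10:
  L_0(n) = (n - 5)(n - 7)(n - 10) / -18
  L_1(n) = (n - 4)(n - 7)(n - 10) / 10
  L_2(n) = (n - 4)(n - 5)(n - 10) / -18
  L_3(n) = (n - 4)(n - 5)(n - 7) / 90
Then p(n) = -50·L_0(n) - 104·L_1(n) - 302·L_2(n) - 914·L_3(n).
Expanding and collecting terms gives p(n) = -n³ + n² - 2n + 6.
Check: p(7) = -302. ✓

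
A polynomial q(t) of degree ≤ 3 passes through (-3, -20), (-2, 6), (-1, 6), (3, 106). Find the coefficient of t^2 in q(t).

5

Write q(t) = at^3 + bt^2 + ct + d. Substituting each data point gives a linear system:
  -27a + 9b - 3c + d = -20
  -8a + 4b - 2c + d = 6
  -a + b - c + d = 6
  27a + 9b + 3c + d = 106
Solving the system yields a = 3, b = 5, c = -6, d = -2.
So q(t) = 3t^3 + 5t^2 - 6t - 2.
The coefficient of t^2 is 5.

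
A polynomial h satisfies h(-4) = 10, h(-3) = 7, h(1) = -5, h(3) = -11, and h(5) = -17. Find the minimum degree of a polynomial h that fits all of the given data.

1

Divided differences on the nodes -4, -3, 1, 3, 5:
  order 0: 10  7  -5  -11  -17
  order 1: -3  -3  -3  -3
  order 2: 0  0  0
  order 3: 0  0
  order 4: 0
The order-1 divided differences are all -3 (nonzero) and every higher order vanishes, so the data lies on a polynomial of degree exactly 1.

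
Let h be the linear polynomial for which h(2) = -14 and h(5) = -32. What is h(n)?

Using the Lagrange interpolation formula with nodes 2, 5:
  L_0(n) = (n - 5) / -3
  L_1(n) = (n - 2) / 3
Then h(n) = -14·L_0(n) - 32·L_1(n).
Expanding and collecting terms gives h(n) = -6n - 2.
Check: h(2) = -14. ✓

h(n) = -6n - 2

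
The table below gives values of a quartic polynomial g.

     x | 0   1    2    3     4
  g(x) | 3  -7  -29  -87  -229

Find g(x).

g(x) = -x^4 + 2x^3 - 5x^2 - 6x + 3

Write g(x) = ax^4 + bx^3 + cx^2 + dx + e. Substituting each data point gives a linear system:
  e = 3
  a + b + c + d + e = -7
  16a + 8b + 4c + 2d + e = -29
  81a + 27b + 9c + 3d + e = -87
  256a + 64b + 16c + 4d + e = -229
Solving the system yields a = -1, b = 2, c = -5, d = -6, e = 3.
So g(x) = -x^4 + 2x^3 - 5x^2 - 6x + 3.
Check: g(0) = 3. ✓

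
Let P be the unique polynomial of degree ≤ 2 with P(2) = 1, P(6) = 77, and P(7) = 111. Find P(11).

307

Write P(n) = an^2 + bn + c. Substituting each data point gives a linear system:
  4a + 2b + c = 1
  36a + 6b + c = 77
  49a + 7b + c = 111
Solving the system yields a = 3, b = -5, c = -1.
So P(n) = 3n^2 - 5n - 1.
Then P(11) = 307.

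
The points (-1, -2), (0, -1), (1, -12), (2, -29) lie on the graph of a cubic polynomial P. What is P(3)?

Using the Lagrange interpolation formula with nodes -1, 0, 1, 2:
  L_0(t) = t(t - 1)(t - 2) / -6
  L_1(t) = (t + 1)(t - 1)(t - 2) / 2
  L_2(t) = (t + 1)t(t - 2) / -2
  L_3(t) = (t + 1)t(t - 1) / 6
Then P(t) = -2·L_0(t) - 1·L_1(t) - 12·L_2(t) - 29·L_3(t).
Expanding and collecting terms gives P(t) = t^3 - 6t^2 - 6t - 1.
Evaluating at t = 3: P(3) = -46.

-46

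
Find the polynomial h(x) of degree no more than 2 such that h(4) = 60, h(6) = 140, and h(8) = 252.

Write h(x) = ax^2 + bx + c. Substituting each data point gives a linear system:
  16a + 4b + c = 60
  36a + 6b + c = 140
  64a + 8b + c = 252
Solving the system yields a = 4, b = 0, c = -4.
So h(x) = 4x² - 4.
Check: h(8) = 252. ✓

h(x) = 4x^2 - 4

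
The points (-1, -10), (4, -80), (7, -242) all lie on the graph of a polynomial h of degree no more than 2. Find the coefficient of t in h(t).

1

Write h(t) = at^2 + bt + c. Substituting each data point gives a linear system:
  a - b + c = -10
  16a + 4b + c = -80
  49a + 7b + c = -242
Solving the system yields a = -5, b = 1, c = -4.
So h(t) = -5t^2 + t - 4.
The coefficient of t is 1.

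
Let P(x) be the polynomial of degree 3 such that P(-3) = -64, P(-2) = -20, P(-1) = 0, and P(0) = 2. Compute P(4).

Write P(x) = ax^3 + bx^2 + cx + d. Substituting each data point gives a linear system:
  -27a + 9b - 3c + d = -64
  -8a + 4b - 2c + d = -20
  -a + b - c + d = 0
  d = 2
Solving the system yields a = 1, b = -6, c = -5, d = 2.
So P(x) = x³ - 6x² - 5x + 2.
Then P(4) = -50.

-50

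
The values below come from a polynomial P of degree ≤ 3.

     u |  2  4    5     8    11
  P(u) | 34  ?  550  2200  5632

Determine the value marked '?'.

284

The 4 known points determine the degree-3 polynomial uniquely.
Write P(u) = au^3 + bu^2 + cu + d. Substituting each data point gives a linear system:
  8a + 4b + 2c + d = 34
  125a + 25b + 5c + d = 550
  512a + 64b + 8c + d = 2200
  1331a + 121b + 11c + d = 5632
Solving the system yields a = 4, b = 3, c = -5, d = 0.
So P(u) = 4u^3 + 3u^2 - 5u.
Then P(4) = 284.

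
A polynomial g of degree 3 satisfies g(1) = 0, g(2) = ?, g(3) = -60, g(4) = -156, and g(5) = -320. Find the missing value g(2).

-14

The 4 known points determine the degree-3 polynomial uniquely.
Write g(n) = an^3 + bn^2 + cn + d. Substituting each data point gives a linear system:
  a + b + c + d = 0
  27a + 9b + 3c + d = -60
  64a + 16b + 4c + d = -156
  125a + 25b + 5c + d = -320
Solving the system yields a = -3, b = 2, c = 1, d = 0.
So g(n) = -3n^3 + 2n^2 + n.
Then g(2) = -14.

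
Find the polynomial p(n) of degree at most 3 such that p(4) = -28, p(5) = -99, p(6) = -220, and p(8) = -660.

p(n) = -2n^3 + 5n^2 + 6n - 4

Write p(n) = an^3 + bn^2 + cn + d. Substituting each data point gives a linear system:
  64a + 16b + 4c + d = -28
  125a + 25b + 5c + d = -99
  216a + 36b + 6c + d = -220
  512a + 64b + 8c + d = -660
Solving the system yields a = -2, b = 5, c = 6, d = -4.
So p(n) = -2n^3 + 5n^2 + 6n - 4.
Check: p(5) = -99. ✓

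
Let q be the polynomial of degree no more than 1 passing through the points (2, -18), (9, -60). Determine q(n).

q(n) = -6n - 6

Write q(n) = an + b. Substituting each data point gives a linear system:
  2a + b = -18
  9a + b = -60
Solving the system yields a = -6, b = -6.
So q(n) = -6n - 6.
Check: q(2) = -18. ✓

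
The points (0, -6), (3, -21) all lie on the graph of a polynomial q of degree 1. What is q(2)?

Write q(t) = at + b. Substituting each data point gives a linear system:
  b = -6
  3a + b = -21
Solving the system yields a = -5, b = -6.
So q(t) = -5t - 6.
Then q(2) = -16.

-16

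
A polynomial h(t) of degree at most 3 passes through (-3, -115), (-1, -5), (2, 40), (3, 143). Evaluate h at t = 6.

Using the Lagrange interpolation formula with nodes -3, -1, 2, 3:
  L_0(t) = (t + 1)(t - 2)(t - 3) / -60
  L_1(t) = (t + 3)(t - 2)(t - 3) / 24
  L_2(t) = (t + 3)(t + 1)(t - 3) / -15
  L_3(t) = (t + 3)(t + 1)(t - 2) / 24
Then h(t) = -115·L_0(t) - 5·L_1(t) + 40·L_2(t) + 143·L_3(t).
Expanding and collecting terms gives h(t) = 5t^3 + 2t^2 - 2t - 4.
Evaluating at t = 6: h(6) = 1136.

1136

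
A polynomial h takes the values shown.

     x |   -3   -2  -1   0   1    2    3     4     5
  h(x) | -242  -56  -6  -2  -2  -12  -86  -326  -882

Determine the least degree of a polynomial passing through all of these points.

Forward differences of the values at x = -3, -2, -1, 0, 1, 2, 3, 4, 5:
  h  : -242  -56  -6  -2  -2  -12  -86  -326  -882
  Δ  : 186  50  4  0  -10  -74  -240  -556
  Δ^2: -136  -46  -4  -10  -64  -166  -316
  Δ^3: 90  42  -6  -54  -102  -150
  Δ^4: -48  -48  -48  -48  -48
  Δ^5: 0  0  0  0
  Δ^6: 0  0  0
  Δ^7: 0  0
  Δ^8: 0
The fourth differences are constant (-48) and nonzero, while all higher differences vanish, so the minimal degree is 4.

4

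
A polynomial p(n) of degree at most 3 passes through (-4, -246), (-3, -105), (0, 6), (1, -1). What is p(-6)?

-792

Using the Lagrange interpolation formula with nodes -4, -3, 0, 1:
  L_0(n) = (n + 3)n(n - 1) / -20
  L_1(n) = (n + 4)n(n - 1) / 12
  L_2(n) = (n + 4)(n + 3)(n - 1) / -12
  L_3(n) = (n + 4)(n + 3)n / 20
Then p(n) = -246·L_0(n) - 105·L_1(n) + 6·L_2(n) - 1·L_3(n).
Expanding and collecting terms gives p(n) = 3n^3 - 5n^2 - 5n + 6.
Evaluating at n = -6: p(-6) = -792.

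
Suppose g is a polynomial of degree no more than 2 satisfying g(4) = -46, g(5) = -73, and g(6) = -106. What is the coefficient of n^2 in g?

-3

Write g(n) = an^2 + bn + c. Substituting each data point gives a linear system:
  16a + 4b + c = -46
  25a + 5b + c = -73
  36a + 6b + c = -106
Solving the system yields a = -3, b = 0, c = 2.
So g(n) = -3n^2 + 2.
The leading coefficient is -3.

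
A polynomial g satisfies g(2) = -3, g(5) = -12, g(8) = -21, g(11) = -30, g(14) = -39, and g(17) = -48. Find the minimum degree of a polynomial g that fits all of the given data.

Forward differences of the values at u = 2, 5, 8, 11, 14, 17:
  g  : -3  -12  -21  -30  -39  -48
  Δ  : -9  -9  -9  -9  -9
  Δ^2: 0  0  0  0
  Δ^3: 0  0  0
  Δ^4: 0  0
  Δ^5: 0
The first differences are constant (-9) and nonzero, while all higher differences vanish, so the minimal degree is 1.

1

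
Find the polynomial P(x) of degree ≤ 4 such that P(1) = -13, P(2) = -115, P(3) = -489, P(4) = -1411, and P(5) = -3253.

P(x) = -4x^4 - 6x^3 - 3

Write P(x) = ax^4 + bx^3 + cx^2 + dx + e. Substituting each data point gives a linear system:
  a + b + c + d + e = -13
  16a + 8b + 4c + 2d + e = -115
  81a + 27b + 9c + 3d + e = -489
  256a + 64b + 16c + 4d + e = -1411
  625a + 125b + 25c + 5d + e = -3253
Solving the system yields a = -4, b = -6, c = 0, d = 0, e = -3.
So P(x) = -4x⁴ - 6x³ - 3.
Check: P(2) = -115. ✓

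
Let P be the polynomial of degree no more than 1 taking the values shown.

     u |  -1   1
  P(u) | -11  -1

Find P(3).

Write P(u) = au + b. Substituting each data point gives a linear system:
  -a + b = -11
  a + b = -1
Solving the system yields a = 5, b = -6.
So P(u) = 5u - 6.
Then P(3) = 9.

9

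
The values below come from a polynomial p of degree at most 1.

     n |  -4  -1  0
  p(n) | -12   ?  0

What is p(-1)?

-3

The 2 known points determine the degree-1 polynomial uniquely.
Write p(n) = an + b. Substituting each data point gives a linear system:
  -4a + b = -12
  b = 0
Solving the system yields a = 3, b = 0.
So p(n) = 3n.
Then p(-1) = -3.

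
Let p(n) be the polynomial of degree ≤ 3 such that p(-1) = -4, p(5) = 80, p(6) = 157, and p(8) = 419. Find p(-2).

-11

Using the Lagrange interpolation formula with nodes -1, 5, 6, 8:
  L_0(n) = (n - 5)(n - 6)(n - 8) / -378
  L_1(n) = (n + 1)(n - 6)(n - 8) / 18
  L_2(n) = (n + 1)(n - 5)(n - 8) / -14
  L_3(n) = (n + 1)(n - 5)(n - 6) / 54
Then p(n) = -4·L_0(n) + 80·L_1(n) + 157·L_2(n) + 419·L_3(n).
Expanding and collecting terms gives p(n) = n^3 - n^2 - 3n - 5.
Evaluating at n = -2: p(-2) = -11.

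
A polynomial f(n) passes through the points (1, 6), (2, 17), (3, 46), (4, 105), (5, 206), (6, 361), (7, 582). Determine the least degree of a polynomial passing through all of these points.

3

Forward differences of the values at n = 1, 2, 3, 4, 5, 6, 7:
  f  : 6  17  46  105  206  361  582
  Δ  : 11  29  59  101  155  221
  Δ^2: 18  30  42  54  66
  Δ^3: 12  12  12  12
  Δ^4: 0  0  0
  Δ^5: 0  0
  Δ^6: 0
The third differences are constant (12) and nonzero, while all higher differences vanish, so the minimal degree is 3.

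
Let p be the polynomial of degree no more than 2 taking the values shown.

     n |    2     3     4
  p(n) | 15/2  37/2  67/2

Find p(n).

p(n) = 2n^2 + n - 5/2

Write p(n) = an^2 + bn + c. Substituting each data point gives a linear system:
  4a + 2b + c = 15/2
  9a + 3b + c = 37/2
  16a + 4b + c = 67/2
Solving the system yields a = 2, b = 1, c = -5/2.
So p(n) = 2n^2 + n - 5/2.
Check: p(4) = 67/2. ✓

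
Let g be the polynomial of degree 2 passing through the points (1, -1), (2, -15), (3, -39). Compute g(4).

-73

Write g(s) = as^2 + bs + c. Substituting each data point gives a linear system:
  a + b + c = -1
  4a + 2b + c = -15
  9a + 3b + c = -39
Solving the system yields a = -5, b = 1, c = 3.
So g(s) = -5s^2 + s + 3.
Then g(4) = -73.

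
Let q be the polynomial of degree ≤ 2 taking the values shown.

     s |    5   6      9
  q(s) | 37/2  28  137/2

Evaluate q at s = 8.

Write q(s) = as^2 + bs + c. Substituting each data point gives a linear system:
  25a + 5b + c = 37/2
  36a + 6b + c = 28
  81a + 9b + c = 137/2
Solving the system yields a = 1, b = -3/2, c = 1.
So q(s) = s² - (3/2)s + 1.
Then q(8) = 53.

53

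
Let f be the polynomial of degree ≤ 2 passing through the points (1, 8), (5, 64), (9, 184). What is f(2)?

Write f(x) = ax^2 + bx + c. Substituting each data point gives a linear system:
  a + b + c = 8
  25a + 5b + c = 64
  81a + 9b + c = 184
Solving the system yields a = 2, b = 2, c = 4.
So f(x) = 2x^2 + 2x + 4.
Then f(2) = 16.

16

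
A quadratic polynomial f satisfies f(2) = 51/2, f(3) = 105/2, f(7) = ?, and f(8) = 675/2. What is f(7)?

The 3 known points determine the degree-2 polynomial uniquely.
Write f(n) = an^2 + bn + c. Substituting each data point gives a linear system:
  4a + 2b + c = 51/2
  9a + 3b + c = 105/2
  64a + 8b + c = 675/2
Solving the system yields a = 5, b = 2, c = 3/2.
So f(n) = 5n^2 + 2n + 3/2.
Then f(7) = 521/2.

521/2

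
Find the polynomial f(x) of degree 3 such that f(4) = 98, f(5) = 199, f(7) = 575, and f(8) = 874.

Using the Lagrange interpolation formula with nodes 4, 5, 7, 8:
  L_0(x) = (x - 5)(x - 7)(x - 8) / -12
  L_1(x) = (x - 4)(x - 7)(x - 8) / 6
  L_2(x) = (x - 4)(x - 5)(x - 8) / -6
  L_3(x) = (x - 4)(x - 5)(x - 7) / 12
Then f(x) = 98·L_0(x) + 199·L_1(x) + 575·L_2(x) + 874·L_3(x).
Expanding and collecting terms gives f(x) = 2x^3 - 3x^2 + 6x - 6.
Check: f(5) = 199. ✓

f(x) = 2x^3 - 3x^2 + 6x - 6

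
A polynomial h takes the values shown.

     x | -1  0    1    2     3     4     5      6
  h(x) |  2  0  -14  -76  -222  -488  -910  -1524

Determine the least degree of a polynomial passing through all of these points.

3

Forward differences of the values at x = -1, 0, 1, 2, 3, 4, 5, 6:
  h  : 2  0  -14  -76  -222  -488  -910  -1524
  Δ  : -2  -14  -62  -146  -266  -422  -614
  Δ^2: -12  -48  -84  -120  -156  -192
  Δ^3: -36  -36  -36  -36  -36
  Δ^4: 0  0  0  0
  Δ^5: 0  0  0
  Δ^6: 0  0
  Δ^7: 0
The third differences are constant (-36) and nonzero, while all higher differences vanish, so the minimal degree is 3.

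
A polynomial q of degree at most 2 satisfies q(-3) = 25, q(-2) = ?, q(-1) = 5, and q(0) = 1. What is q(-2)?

13

The 3 known points determine the degree-2 polynomial uniquely.
Write q(t) = at^2 + bt + c. Substituting each data point gives a linear system:
  9a - 3b + c = 25
  a - b + c = 5
  c = 1
Solving the system yields a = 2, b = -2, c = 1.
So q(t) = 2t^2 - 2t + 1.
Then q(-2) = 13.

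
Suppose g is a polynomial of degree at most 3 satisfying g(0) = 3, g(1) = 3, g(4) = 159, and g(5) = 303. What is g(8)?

1179

Write g(n) = an^3 + bn^2 + cn + d. Substituting each data point gives a linear system:
  d = 3
  a + b + c + d = 3
  64a + 16b + 4c + d = 159
  125a + 25b + 5c + d = 303
Solving the system yields a = 2, b = 3, c = -5, d = 3.
So g(n) = 2n³ + 3n² - 5n + 3.
Then g(8) = 1179.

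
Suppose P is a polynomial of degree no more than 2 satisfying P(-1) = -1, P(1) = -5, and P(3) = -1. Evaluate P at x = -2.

Forward differences of the values at x = -1, 1, 3:
  P  : -1  -5  -1
  Δ  : -4  4
  Δ^2: 8
The second differences are constant, confirming degree 2.
Interpolating (Newton forward form) and evaluating at x = -2 gives P(-2) = 4.

4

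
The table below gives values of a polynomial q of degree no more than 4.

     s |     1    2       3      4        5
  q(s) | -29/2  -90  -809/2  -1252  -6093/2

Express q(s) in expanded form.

Write q(s) = as^4 + bs^3 + cs^2 + ds + e. Substituting each data point gives a linear system:
  a + b + c + d + e = -29/2
  16a + 8b + 4c + 2d + e = -90
  81a + 27b + 9c + 3d + e = -809/2
  256a + 64b + 16c + 4d + e = -1252
  625a + 125b + 25c + 5d + e = -6093/2
Solving the system yields a = -5, b = 1, c = -1/2, d = -6, e = -4.
So q(s) = -5s⁴ + s³ - (1/2)s² - 6s - 4.
Check: q(3) = -809/2. ✓

q(s) = -5s^4 + s^3 - (1/2)s^2 - 6s - 4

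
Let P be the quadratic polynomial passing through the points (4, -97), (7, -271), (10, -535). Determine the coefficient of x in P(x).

Write P(x) = ax^2 + bx + c. Substituting each data point gives a linear system:
  16a + 4b + c = -97
  49a + 7b + c = -271
  100a + 10b + c = -535
Solving the system yields a = -5, b = -3, c = -5.
So P(x) = -5x^2 - 3x - 5.
The coefficient of x is -3.

-3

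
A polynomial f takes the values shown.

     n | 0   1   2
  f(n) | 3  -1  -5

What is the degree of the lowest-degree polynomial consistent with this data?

Forward differences of the values at n = 0, 1, 2:
  f  : 3  -1  -5
  Δ  : -4  -4
  Δ^2: 0
The first differences are constant (-4) and nonzero, while all higher differences vanish, so the minimal degree is 1.

1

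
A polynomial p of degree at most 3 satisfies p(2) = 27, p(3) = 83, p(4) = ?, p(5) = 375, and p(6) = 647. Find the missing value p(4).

The 4 known points determine the degree-3 polynomial uniquely.
Write p(u) = au^3 + bu^2 + cu + d. Substituting each data point gives a linear system:
  8a + 4b + 2c + d = 27
  27a + 9b + 3c + d = 83
  125a + 25b + 5c + d = 375
  216a + 36b + 6c + d = 647
Solving the system yields a = 3, b = 0, c = -1, d = 5.
So p(u) = 3u³ - u + 5.
Then p(4) = 193.

193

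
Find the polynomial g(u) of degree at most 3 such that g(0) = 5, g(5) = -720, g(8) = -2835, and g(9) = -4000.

Using the Lagrange interpolation formula with nodes 0, 5, 8, 9:
  L_0(u) = (u - 5)(u - 8)(u - 9) / -360
  L_1(u) = u(u - 8)(u - 9) / 60
  L_2(u) = u(u - 5)(u - 9) / -24
  L_3(u) = u(u - 5)(u - 8) / 36
Then g(u) = 5·L_0(u) - 720·L_1(u) - 2835·L_2(u) - 4000·L_3(u).
Expanding and collecting terms gives g(u) = -5u^3 - 5u^2 + 5u + 5.
Check: g(0) = 5. ✓

g(u) = -5u^3 - 5u^2 + 5u + 5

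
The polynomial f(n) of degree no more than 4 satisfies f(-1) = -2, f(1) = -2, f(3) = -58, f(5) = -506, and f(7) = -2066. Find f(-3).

Write f(n) = an^4 + bn^3 + cn^2 + dn + e. Substituting each data point gives a linear system:
  a - b + c - d + e = -2
  a + b + c + d + e = -2
  81a + 27b + 9c + 3d + e = -58
  625a + 125b + 25c + 5d + e = -506
  2401a + 343b + 49c + 7d + e = -2066
Solving the system yields a = -1, b = 1, c = 0, d = -1, e = -1.
So f(n) = -n^4 + n^3 - n - 1.
Then f(-3) = -106.

-106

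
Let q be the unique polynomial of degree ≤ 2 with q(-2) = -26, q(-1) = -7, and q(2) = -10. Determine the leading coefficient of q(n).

-5

Write q(n) = an^2 + bn + c. Substituting each data point gives a linear system:
  4a - 2b + c = -26
  a - b + c = -7
  4a + 2b + c = -10
Solving the system yields a = -5, b = 4, c = 2.
So q(n) = -5n^2 + 4n + 2.
The leading coefficient is -5.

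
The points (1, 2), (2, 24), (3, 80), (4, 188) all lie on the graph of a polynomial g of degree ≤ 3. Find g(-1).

-12

Forward differences of the values at n = 1, 2, 3, 4:
  g  : 2  24  80  188
  Δ  : 22  56  108
  Δ^2: 34  52
  Δ^3: 18
The third differences are constant, confirming degree 3.
Interpolating (Newton forward form) and evaluating at n = -1 gives g(-1) = -12.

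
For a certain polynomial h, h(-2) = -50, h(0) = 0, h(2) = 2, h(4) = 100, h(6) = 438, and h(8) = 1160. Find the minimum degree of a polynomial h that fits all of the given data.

3

Forward differences of the values at n = -2, 0, 2, 4, 6, 8:
  h  : -50  0  2  100  438  1160
  Δ  : 50  2  98  338  722
  Δ^2: -48  96  240  384
  Δ^3: 144  144  144
  Δ^4: 0  0
  Δ^5: 0
The third differences are constant (144) and nonzero, while all higher differences vanish, so the minimal degree is 3.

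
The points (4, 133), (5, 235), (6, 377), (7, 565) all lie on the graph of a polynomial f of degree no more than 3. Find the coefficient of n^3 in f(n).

1

Write f(n) = an^3 + bn^2 + cn + d. Substituting each data point gives a linear system:
  64a + 16b + 4c + d = 133
  125a + 25b + 5c + d = 235
  216a + 36b + 6c + d = 377
  343a + 49b + 7c + d = 565
Solving the system yields a = 1, b = 5, c = -4, d = 5.
So f(n) = n³ + 5n² - 4n + 5.
The leading coefficient is 1.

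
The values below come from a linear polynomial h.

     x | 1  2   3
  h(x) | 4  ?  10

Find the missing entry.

7

On equispaced nodes a degree-1 polynomial has vanishing second forward difference, so
  h(1) - 2·h(2) + h(3) = 0.
Substituting the known values and solving for h(2):
  -2·h(2) = -14
  h(2) = 7.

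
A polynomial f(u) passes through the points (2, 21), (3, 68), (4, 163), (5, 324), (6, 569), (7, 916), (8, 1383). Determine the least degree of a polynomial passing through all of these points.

3

Forward differences of the values at u = 2, 3, 4, 5, 6, 7, 8:
  f  : 21  68  163  324  569  916  1383
  Δ  : 47  95  161  245  347  467
  Δ^2: 48  66  84  102  120
  Δ^3: 18  18  18  18
  Δ^4: 0  0  0
  Δ^5: 0  0
  Δ^6: 0
The third differences are constant (18) and nonzero, while all higher differences vanish, so the minimal degree is 3.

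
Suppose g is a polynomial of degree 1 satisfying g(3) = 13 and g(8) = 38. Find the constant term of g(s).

Write g(s) = as + b. Substituting each data point gives a linear system:
  3a + b = 13
  8a + b = 38
Solving the system yields a = 5, b = -2.
So g(s) = 5s - 2.
The constant term is -2.

-2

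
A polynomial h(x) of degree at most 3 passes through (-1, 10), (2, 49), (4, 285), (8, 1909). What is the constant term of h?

Write h(x) = ax^3 + bx^2 + cx + d. Substituting each data point gives a linear system:
  -a + b - c + d = 10
  8a + 4b + 2c + d = 49
  64a + 16b + 4c + d = 285
  512a + 64b + 8c + d = 1909
Solving the system yields a = 3, b = 6, c = -2, d = 5.
So h(x) = 3x³ + 6x² - 2x + 5.
The constant term is 5.

5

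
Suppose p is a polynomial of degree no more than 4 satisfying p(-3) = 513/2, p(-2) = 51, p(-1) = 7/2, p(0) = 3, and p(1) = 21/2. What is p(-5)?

Using the Lagrange interpolation formula with nodes -3, -2, -1, 0, 1:
  L_0(t) = (t + 2)(t + 1)t(t - 1) / 24
  L_1(t) = (t + 3)(t + 1)t(t - 1) / -6
  L_2(t) = (t + 3)(t + 2)t(t - 1) / 4
  L_3(t) = (t + 3)(t + 2)(t + 1)(t - 1) / -6
  L_4(t) = (t + 3)(t + 2)(t + 1)t / 24
Then p(t) = 513/2·L_0(t) + 51·L_1(t) + 7/2·L_2(t) + 3·L_3(t) + 21/2·L_4(t).
Expanding and collecting terms gives p(t) = 3t⁴ - (1/2)t³ + t² + 4t + 3.
Evaluating at t = -5: p(-5) = 3891/2.

3891/2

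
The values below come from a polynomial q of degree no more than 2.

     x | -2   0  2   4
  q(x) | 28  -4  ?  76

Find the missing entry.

The 3 known points determine the degree-2 polynomial uniquely.
Write q(x) = ax^2 + bx + c. Substituting each data point gives a linear system:
  4a - 2b + c = 28
  c = -4
  16a + 4b + c = 76
Solving the system yields a = 6, b = -4, c = -4.
So q(x) = 6x^2 - 4x - 4.
Then q(2) = 12.

12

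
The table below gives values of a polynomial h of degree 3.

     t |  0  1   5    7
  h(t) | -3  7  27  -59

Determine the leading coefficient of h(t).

-1

Write h(t) = at^3 + bt^2 + ct + d. Substituting each data point gives a linear system:
  d = -3
  a + b + c + d = 7
  125a + 25b + 5c + d = 27
  343a + 49b + 7c + d = -59
Solving the system yields a = -1, b = 5, c = 6, d = -3.
So h(t) = -t^3 + 5t^2 + 6t - 3.
The leading coefficient is -1.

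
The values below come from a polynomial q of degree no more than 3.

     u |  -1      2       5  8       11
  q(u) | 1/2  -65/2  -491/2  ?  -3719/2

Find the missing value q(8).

-1601/2

On equispaced nodes a degree-3 polynomial has vanishing fourth forward difference, so
  q(-1) - 4·q(2) + 6·q(5) - 4·q(8) + q(11) = 0.
Substituting the known values and solving for q(8):
  -4·q(8) = 3202
  q(8) = -1601/2.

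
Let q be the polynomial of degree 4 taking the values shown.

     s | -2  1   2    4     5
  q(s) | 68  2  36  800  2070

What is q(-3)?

366

Write q(s) = as^4 + bs^3 + cs^2 + ds + e. Substituting each data point gives a linear system:
  16a - 8b + 4c - 2d + e = 68
  a + b + c + d + e = 2
  16a + 8b + 4c + 2d + e = 36
  256a + 64b + 16c + 4d + e = 800
  625a + 125b + 25c + 5d + e = 2070
Solving the system yields a = 4, b = -3, c = -3, d = 4, e = 0.
So q(s) = 4s⁴ - 3s³ - 3s² + 4s.
Then q(-3) = 366.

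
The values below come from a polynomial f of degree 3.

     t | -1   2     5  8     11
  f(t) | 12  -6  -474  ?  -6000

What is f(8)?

On equispaced nodes a degree-3 polynomial has vanishing fourth forward difference, so
  f(-1) - 4·f(2) + 6·f(5) - 4·f(8) + f(11) = 0.
Substituting the known values and solving for f(8):
  -4·f(8) = 8808
  f(8) = -2202.

-2202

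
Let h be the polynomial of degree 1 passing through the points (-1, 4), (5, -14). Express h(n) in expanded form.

Write h(n) = an + b. Substituting each data point gives a linear system:
  -a + b = 4
  5a + b = -14
Solving the system yields a = -3, b = 1.
So h(n) = -3n + 1.
Check: h(5) = -14. ✓

h(n) = -3n + 1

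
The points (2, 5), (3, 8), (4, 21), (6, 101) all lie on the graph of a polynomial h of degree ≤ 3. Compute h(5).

50

Using the Lagrange interpolation formula with nodes 2, 3, 4, 6:
  L_0(u) = (u - 3)(u - 4)(u - 6) / -8
  L_1(u) = (u - 2)(u - 4)(u - 6) / 3
  L_2(u) = (u - 2)(u - 3)(u - 6) / -4
  L_3(u) = (u - 2)(u - 3)(u - 4) / 24
Then h(u) = 5·L_0(u) + 8·L_1(u) + 21·L_2(u) + 101·L_3(u).
Expanding and collecting terms gives h(u) = u³ - 4u² + 4u + 5.
Evaluating at u = 5: h(5) = 50.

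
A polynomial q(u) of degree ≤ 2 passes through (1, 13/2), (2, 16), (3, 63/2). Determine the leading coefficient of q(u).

3

Write q(u) = au^2 + bu + c. Substituting each data point gives a linear system:
  a + b + c = 13/2
  4a + 2b + c = 16
  9a + 3b + c = 63/2
Solving the system yields a = 3, b = 1/2, c = 3.
So q(u) = 3u² + (1/2)u + 3.
The leading coefficient is 3.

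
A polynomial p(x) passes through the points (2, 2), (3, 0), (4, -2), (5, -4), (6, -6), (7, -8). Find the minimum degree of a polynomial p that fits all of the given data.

1

Forward differences of the values at x = 2, 3, 4, 5, 6, 7:
  p  : 2  0  -2  -4  -6  -8
  Δ  : -2  -2  -2  -2  -2
  Δ^2: 0  0  0  0
  Δ^3: 0  0  0
  Δ^4: 0  0
  Δ^5: 0
The first differences are constant (-2) and nonzero, while all higher differences vanish, so the minimal degree is 1.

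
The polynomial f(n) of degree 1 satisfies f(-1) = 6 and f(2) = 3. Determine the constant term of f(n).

Write f(n) = an + b. Substituting each data point gives a linear system:
  -a + b = 6
  2a + b = 3
Solving the system yields a = -1, b = 5.
So f(n) = -n + 5.
The constant term is 5.

5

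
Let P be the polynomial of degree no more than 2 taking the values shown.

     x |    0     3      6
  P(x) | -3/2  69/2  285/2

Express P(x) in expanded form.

Using the Lagrange interpolation formula with nodes 0, 3, 6:
  L_0(x) = (x - 3)(x - 6) / 18
  L_1(x) = x(x - 6) / -9
  L_2(x) = x(x - 3) / 18
Then P(x) = -3/2·L_0(x) + 69/2·L_1(x) + 285/2·L_2(x).
Expanding and collecting terms gives P(x) = 4x^2 - 3/2.
Check: P(6) = 285/2. ✓

P(x) = 4x^2 - 3/2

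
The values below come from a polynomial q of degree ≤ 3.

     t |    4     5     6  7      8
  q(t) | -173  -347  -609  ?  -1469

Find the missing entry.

The 4 known points determine the degree-3 polynomial uniquely.
Write q(t) = at^3 + bt^2 + ct + d. Substituting each data point gives a linear system:
  64a + 16b + 4c + d = -173
  125a + 25b + 5c + d = -347
  216a + 36b + 6c + d = -609
  512a + 64b + 8c + d = -1469
Solving the system yields a = -3, b = 1, c = 0, d = 3.
So q(t) = -3t³ + t² + 3.
Then q(7) = -977.

-977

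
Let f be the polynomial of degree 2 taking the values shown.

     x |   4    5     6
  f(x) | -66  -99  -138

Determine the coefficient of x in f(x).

-6

Write f(x) = ax^2 + bx + c. Substituting each data point gives a linear system:
  16a + 4b + c = -66
  25a + 5b + c = -99
  36a + 6b + c = -138
Solving the system yields a = -3, b = -6, c = 6.
So f(x) = -3x² - 6x + 6.
The coefficient of x is -6.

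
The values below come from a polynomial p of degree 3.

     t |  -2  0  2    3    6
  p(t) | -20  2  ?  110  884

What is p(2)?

32

The 4 known points determine the degree-3 polynomial uniquely.
Write p(t) = at^3 + bt^2 + ct + d. Substituting each data point gives a linear system:
  -8a + 4b - 2c + d = -20
  d = 2
  27a + 9b + 3c + d = 110
  216a + 36b + 6c + d = 884
Solving the system yields a = 4, b = 1, c = -3, d = 2.
So p(t) = 4t^3 + t^2 - 3t + 2.
Then p(2) = 32.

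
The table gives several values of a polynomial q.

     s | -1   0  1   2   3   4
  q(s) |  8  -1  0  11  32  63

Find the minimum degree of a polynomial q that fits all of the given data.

Forward differences of the values at s = -1, 0, 1, 2, 3, 4:
  q  : 8  -1  0  11  32  63
  Δ  : -9  1  11  21  31
  Δ^2: 10  10  10  10
  Δ^3: 0  0  0
  Δ^4: 0  0
  Δ^5: 0
The second differences are constant (10) and nonzero, while all higher differences vanish, so the minimal degree is 2.

2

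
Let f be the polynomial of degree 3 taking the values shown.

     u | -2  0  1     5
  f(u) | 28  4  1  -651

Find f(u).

Write f(u) = au^3 + bu^2 + cu + d. Substituting each data point gives a linear system:
  -8a + 4b - 2c + d = 28
  d = 4
  a + b + c + d = 1
  125a + 25b + 5c + d = -651
Solving the system yields a = -5, b = -2, c = 4, d = 4.
So f(u) = -5u³ - 2u² + 4u + 4.
Check: f(0) = 4. ✓

f(u) = -5u^3 - 2u^2 + 4u + 4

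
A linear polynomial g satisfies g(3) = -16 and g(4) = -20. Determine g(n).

g(n) = -4n - 4

Using the Lagrange interpolation formula with nodes 3, 4:
  L_0(n) = (n - 4) / -1
  L_1(n) = (n - 3) / 1
Then g(n) = -16·L_0(n) - 20·L_1(n).
Expanding and collecting terms gives g(n) = -4n - 4.
Check: g(3) = -16. ✓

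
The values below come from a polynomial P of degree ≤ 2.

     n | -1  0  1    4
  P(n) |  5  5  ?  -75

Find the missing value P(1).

-3

The 3 known points determine the degree-2 polynomial uniquely.
Write P(n) = an^2 + bn + c. Substituting each data point gives a linear system:
  a - b + c = 5
  c = 5
  16a + 4b + c = -75
Solving the system yields a = -4, b = -4, c = 5.
So P(n) = -4n^2 - 4n + 5.
Then P(1) = -3.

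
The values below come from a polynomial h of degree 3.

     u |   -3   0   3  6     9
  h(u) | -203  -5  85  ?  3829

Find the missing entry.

1039

The 4 known points determine the degree-3 polynomial uniquely.
Write h(u) = au^3 + bu^2 + cu + d. Substituting each data point gives a linear system:
  -27a + 9b - 3c + d = -203
  d = -5
  27a + 9b + 3c + d = 85
  729a + 81b + 9c + d = 3829
Solving the system yields a = 6, b = -6, c = -6, d = -5.
So h(u) = 6u^3 - 6u^2 - 6u - 5.
Then h(6) = 1039.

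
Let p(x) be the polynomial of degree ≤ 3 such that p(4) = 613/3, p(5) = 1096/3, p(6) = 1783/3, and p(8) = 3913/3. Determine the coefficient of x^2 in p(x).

4

Write p(x) = ax^3 + bx^2 + cx + d. Substituting each data point gives a linear system:
  64a + 16b + 4c + d = 613/3
  125a + 25b + 5c + d = 1096/3
  216a + 36b + 6c + d = 1783/3
  512a + 64b + 8c + d = 3913/3
Solving the system yields a = 2, b = 4, c = 3, d = 1/3.
So p(x) = 2x^3 + 4x^2 + 3x + 1/3.
The coefficient of x^2 is 4.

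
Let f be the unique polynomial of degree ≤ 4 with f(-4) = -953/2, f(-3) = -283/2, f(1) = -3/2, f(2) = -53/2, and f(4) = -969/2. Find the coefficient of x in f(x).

Write f(x) = ax^4 + bx^3 + cx^2 + dx + e. Substituting each data point gives a linear system:
  256a - 64b + 16c - 4d + e = -953/2
  81a - 27b + 9c - 3d + e = -283/2
  a + b + c + d + e = -3/2
  16a + 8b + 4c + 2d + e = -53/2
  256a + 64b + 16c + 4d + e = -969/2
Solving the system yields a = -2, b = 0, c = 2, d = -1, e = -1/2.
So f(x) = -2x⁴ + 2x² - x - 1/2.
The coefficient of x is -1.

-1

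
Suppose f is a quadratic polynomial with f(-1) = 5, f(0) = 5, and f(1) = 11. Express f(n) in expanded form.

Write f(n) = an^2 + bn + c. Substituting each data point gives a linear system:
  a - b + c = 5
  c = 5
  a + b + c = 11
Solving the system yields a = 3, b = 3, c = 5.
So f(n) = 3n^2 + 3n + 5.
Check: f(0) = 5. ✓

f(n) = 3n^2 + 3n + 5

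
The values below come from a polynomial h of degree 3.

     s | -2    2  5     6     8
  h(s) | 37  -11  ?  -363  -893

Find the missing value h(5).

-409/2

The 4 known points determine the degree-3 polynomial uniquely.
Write h(s) = as^3 + bs^2 + cs + d. Substituting each data point gives a linear system:
  -8a + 4b - 2c + d = 37
  8a + 4b + 2c + d = -11
  216a + 36b + 6c + d = -363
  512a + 64b + 8c + d = -893
Solving the system yields a = -2, b = 5/2, c = -4, d = 3.
So h(s) = -2s^3 + (5/2)s^2 - 4s + 3.
Then h(5) = -409/2.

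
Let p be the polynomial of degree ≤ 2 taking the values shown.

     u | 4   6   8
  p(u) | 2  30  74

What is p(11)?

Using the Lagrange interpolation formula with nodes 4, 6, 8:
  L_0(u) = (u - 6)(u - 8) / 8
  L_1(u) = (u - 4)(u - 8) / -4
  L_2(u) = (u - 4)(u - 6) / 8
Then p(u) = 2·L_0(u) + 30·L_1(u) + 74·L_2(u).
Expanding and collecting terms gives p(u) = 2u^2 - 6u - 6.
Evaluating at u = 11: p(11) = 170.

170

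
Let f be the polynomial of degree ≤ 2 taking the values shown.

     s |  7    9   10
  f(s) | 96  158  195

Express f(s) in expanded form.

Using the Lagrange interpolation formula with nodes 7, 9, 10:
  L_0(s) = (s - 9)(s - 10) / 6
  L_1(s) = (s - 7)(s - 10) / -2
  L_2(s) = (s - 7)(s - 9) / 3
Then f(s) = 96·L_0(s) + 158·L_1(s) + 195·L_2(s).
Expanding and collecting terms gives f(s) = 2s² - s + 5.
Check: f(9) = 158. ✓

f(s) = 2s^2 - s + 5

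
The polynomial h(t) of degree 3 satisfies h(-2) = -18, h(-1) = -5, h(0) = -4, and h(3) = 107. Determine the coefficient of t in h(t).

1

Write h(t) = at^3 + bt^2 + ct + d. Substituting each data point gives a linear system:
  -8a + 4b - 2c + d = -18
  -a + b - c + d = -5
  d = -4
  27a + 9b + 3c + d = 107
Solving the system yields a = 3, b = 3, c = 1, d = -4.
So h(t) = 3t³ + 3t² + t - 4.
The coefficient of t is 1.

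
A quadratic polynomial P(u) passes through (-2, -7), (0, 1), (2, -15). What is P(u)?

Using the Lagrange interpolation formula with nodes -2, 0, 2:
  L_0(u) = u(u - 2) / 8
  L_1(u) = (u + 2)(u - 2) / -4
  L_2(u) = (u + 2)u / 8
Then P(u) = -7·L_0(u) + 1·L_1(u) - 15·L_2(u).
Expanding and collecting terms gives P(u) = -3u^2 - 2u + 1.
Check: P(0) = 1. ✓

P(u) = -3u^2 - 2u + 1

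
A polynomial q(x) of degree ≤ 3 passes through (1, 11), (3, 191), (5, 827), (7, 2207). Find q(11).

8351

Using the Lagrange interpolation formula with nodes 1, 3, 5, 7:
  L_0(x) = (x - 3)(x - 5)(x - 7) / -48
  L_1(x) = (x - 1)(x - 5)(x - 7) / 16
  L_2(x) = (x - 1)(x - 3)(x - 7) / -16
  L_3(x) = (x - 1)(x - 3)(x - 5) / 48
Then q(x) = 11·L_0(x) + 191·L_1(x) + 827·L_2(x) + 2207·L_3(x).
Expanding and collecting terms gives q(x) = 6x³ + 3x² + 2.
Evaluating at x = 11: q(11) = 8351.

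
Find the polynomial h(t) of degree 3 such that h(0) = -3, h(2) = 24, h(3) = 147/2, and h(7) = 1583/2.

h(t) = 2t^3 + 2t^2 + (3/2)t - 3

Write h(t) = at^3 + bt^2 + ct + d. Substituting each data point gives a linear system:
  d = -3
  8a + 4b + 2c + d = 24
  27a + 9b + 3c + d = 147/2
  343a + 49b + 7c + d = 1583/2
Solving the system yields a = 2, b = 2, c = 3/2, d = -3.
So h(t) = 2t³ + 2t² + (3/2)t - 3.
Check: h(7) = 1583/2. ✓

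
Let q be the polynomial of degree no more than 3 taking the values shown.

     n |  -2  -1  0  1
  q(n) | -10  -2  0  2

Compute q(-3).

Write q(n) = an^3 + bn^2 + cn + d. Substituting each data point gives a linear system:
  -8a + 4b - 2c + d = -10
  -a + b - c + d = -2
  d = 0
  a + b + c + d = 2
Solving the system yields a = 1, b = 0, c = 1, d = 0.
So q(n) = n^3 + n.
Then q(-3) = -30.

-30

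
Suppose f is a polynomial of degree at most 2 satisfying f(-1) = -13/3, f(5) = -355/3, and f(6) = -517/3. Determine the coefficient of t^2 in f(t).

-5

Write f(t) = at^2 + bt + c. Substituting each data point gives a linear system:
  a - b + c = -13/3
  25a + 5b + c = -355/3
  36a + 6b + c = -517/3
Solving the system yields a = -5, b = 1, c = 5/3.
So f(t) = -5t^2 + t + 5/3.
The leading coefficient is -5.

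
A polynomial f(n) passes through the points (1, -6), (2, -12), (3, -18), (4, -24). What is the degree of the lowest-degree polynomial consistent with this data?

1

Forward differences of the values at n = 1, 2, 3, 4:
  f  : -6  -12  -18  -24
  Δ  : -6  -6  -6
  Δ^2: 0  0
  Δ^3: 0
The first differences are constant (-6) and nonzero, while all higher differences vanish, so the minimal degree is 1.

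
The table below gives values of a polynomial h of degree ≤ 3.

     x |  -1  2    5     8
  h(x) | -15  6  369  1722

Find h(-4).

-342

Forward differences of the values at x = -1, 2, 5, 8:
  h  : -15  6  369  1722
  Δ  : 21  363  1353
  Δ^2: 342  990
  Δ^3: 648
The third differences are constant, confirming degree 3.
Interpolating (Newton forward form) and evaluating at x = -4 gives h(-4) = -342.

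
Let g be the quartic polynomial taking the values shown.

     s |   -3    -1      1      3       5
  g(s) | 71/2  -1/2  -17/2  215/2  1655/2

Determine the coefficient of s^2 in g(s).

Write g(s) = as^4 + bs^3 + cs^2 + ds + e. Substituting each data point gives a linear system:
  81a - 27b + 9c - 3d + e = 71/2
  a - b + c - d + e = -1/2
  a + b + c + d + e = -17/2
  81a + 27b + 9c + 3d + e = 215/2
  625a + 125b + 25c + 5d + e = 1655/2
Solving the system yields a = 1, b = 2, c = -1/2, d = -6, e = -5.
So g(s) = s^4 + 2s^3 - (1/2)s^2 - 6s - 5.
The coefficient of s^2 is -1/2.

-1/2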